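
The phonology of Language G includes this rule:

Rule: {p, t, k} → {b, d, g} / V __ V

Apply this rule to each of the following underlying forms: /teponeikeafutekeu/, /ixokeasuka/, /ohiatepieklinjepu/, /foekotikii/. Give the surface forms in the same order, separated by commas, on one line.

/teponeikeafutekeu/: /p/ is a voiceless stop between vowels /e/ and /o/, so it voices to [b]. /k/ is a voiceless stop between vowels /i/ and /e/, so it voices to [g]. /t/ is a voiceless stop between vowels /u/ and /e/, so it voices to [d]. /k/ is a voiceless stop between vowels /e/ and /e/, so it voices to [g]. → [teboneigeafudegeu].
/ixokeasuka/: /k/ is a voiceless stop between vowels /o/ and /e/, so it voices to [g]. /k/ is a voiceless stop between vowels /u/ and /a/, so it voices to [g]. → [ixogeasuga].
/ohiatepieklinjepu/: /t/ is a voiceless stop between vowels /a/ and /e/, so it voices to [d]. /p/ is a voiceless stop between vowels /e/ and /i/, so it voices to [b]. /p/ is a voiceless stop between vowels /e/ and /u/, so it voices to [b]. → [ohiadebieklinjebu].
/foekotikii/: /k/ is a voiceless stop between vowels /e/ and /o/, so it voices to [g]. /t/ is a voiceless stop between vowels /o/ and /i/, so it voices to [d]. /k/ is a voiceless stop between vowels /i/ and /i/, so it voices to [g]. → [foegodigii].

teboneigeafudegeu, ixogeasuga, ohiadebieklinjebu, foegodigii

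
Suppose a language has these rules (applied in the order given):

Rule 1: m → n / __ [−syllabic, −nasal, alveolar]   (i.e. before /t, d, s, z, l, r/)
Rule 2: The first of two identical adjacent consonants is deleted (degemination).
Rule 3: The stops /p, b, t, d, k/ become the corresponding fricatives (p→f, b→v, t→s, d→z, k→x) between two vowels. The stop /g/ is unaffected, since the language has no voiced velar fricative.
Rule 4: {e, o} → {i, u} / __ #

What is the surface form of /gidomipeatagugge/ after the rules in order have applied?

Rule 1 (nasal place assimilation): no segment meets the environment; /gidomipeatagugge/ is unchanged.
Rule 2 (degemination): /gg/ is a geminate; the first /g/ deletes. /gidomipeatagugge/ → gidomipeataguge.
Rule 3 (intervocalic spirantization): /d/ is a stop between vowels /i/ and /o/, so it spirantizes to the fricative [z]. /p/ is a stop between vowels /i/ and /e/, so it spirantizes to the fricative [f]. /t/ is a stop between vowels /a/ and /a/, so it spirantizes to the fricative [s]. /gidomipeataguge/ → gizomifeasaguge.
Rule 4 (final vowel raising): /e/ is a mid vowel in word-final position, so it raises to [i]. /gizomifeasaguge/ → gizomifeasagugi.

gizomifeasagugi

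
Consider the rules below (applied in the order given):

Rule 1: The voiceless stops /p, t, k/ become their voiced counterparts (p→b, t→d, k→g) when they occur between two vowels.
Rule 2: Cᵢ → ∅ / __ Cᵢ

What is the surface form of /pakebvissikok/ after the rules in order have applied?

Rule 1 (intervocalic voicing): /k/ is a voiceless stop between vowels /a/ and /e/, so it voices to [g]. /k/ is a voiceless stop between vowels /i/ and /o/, so it voices to [g]. /pakebvissikok/ → pagebvissigok.
Rule 2 (degemination): /ss/ is a geminate; the first /s/ deletes. /pagebvissigok/ → pagebvisigok.

pagebvisigok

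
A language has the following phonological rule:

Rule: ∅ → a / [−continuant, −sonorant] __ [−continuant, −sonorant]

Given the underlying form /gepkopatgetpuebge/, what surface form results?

/p/ and /k/ form a stop–stop cluster, so [a] is inserted between them.
/t/ and /g/ form a stop–stop cluster, so [a] is inserted between them.
/t/ and /p/ form a stop–stop cluster, so [a] is inserted between them.
/b/ and /g/ form a stop–stop cluster, so [a] is inserted between them.
Surface form: [gepakopatagetapuebage].

gepakopatagetapuebage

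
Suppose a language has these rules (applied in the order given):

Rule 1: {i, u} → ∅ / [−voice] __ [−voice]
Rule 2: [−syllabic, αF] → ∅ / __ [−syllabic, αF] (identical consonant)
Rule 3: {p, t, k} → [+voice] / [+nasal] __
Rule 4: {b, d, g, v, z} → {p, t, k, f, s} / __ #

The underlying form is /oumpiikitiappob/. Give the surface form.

Rule 1 (high vowel syncope): /i/ is a high vowel flanked by voiceless consonants /k/ and /t/, so it deletes. /oumpiikitiappob/ → oumpiiktiappob.
Rule 2 (degemination): /pp/ is a geminate; the first /p/ deletes. /oumpiiktiappob/ → oumpiiktiapob.
Rule 3 (post-nasal voicing): /p/ is a voiceless stop immediately after the nasal /m/, so it voices to [b]. /oumpiiktiapob/ → oumbiiktiapob.
Rule 4 (final devoicing): /b/ is a voiced obstruent in word-final position, so it devoices to [p]. /oumbiiktiapob/ → oumbiiktiapop.

oumbiiktiapop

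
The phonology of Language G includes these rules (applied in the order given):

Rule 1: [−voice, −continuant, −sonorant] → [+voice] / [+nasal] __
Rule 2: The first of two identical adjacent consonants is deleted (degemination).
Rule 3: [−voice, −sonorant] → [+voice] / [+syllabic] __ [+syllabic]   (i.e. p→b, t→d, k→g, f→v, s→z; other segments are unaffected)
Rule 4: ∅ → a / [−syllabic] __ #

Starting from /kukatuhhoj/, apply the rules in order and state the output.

Rule 1 (post-nasal voicing): no segment meets the environment; /kukatuhhoj/ is unchanged.
Rule 2 (degemination): /hh/ is a geminate; the first /h/ deletes. /kukatuhhoj/ → kukatuhoj.
Rule 3 (intervocalic voicing): /k/ is a voiceless obstruent between vowels /u/ and /a/, so it voices to [g]. /t/ is a voiceless obstruent between vowels /a/ and /u/, so it voices to [d]. /kukatuhoj/ → kugaduhoj.
Rule 4 (final a-epenthesis): the form ends in the consonant /j/, so [a] is inserted word-finally. /kugaduhoj/ → kugaduhoja.

kugaduhoja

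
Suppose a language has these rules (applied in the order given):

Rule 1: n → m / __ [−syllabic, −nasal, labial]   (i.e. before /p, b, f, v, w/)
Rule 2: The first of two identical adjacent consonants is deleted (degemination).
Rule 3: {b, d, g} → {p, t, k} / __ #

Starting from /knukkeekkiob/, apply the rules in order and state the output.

Rule 1 (nasal place assimilation): no segment meets the environment; /knukkeekkiob/ is unchanged.
Rule 2 (degemination): /kk/ is a geminate; the first /k/ deletes. /kk/ is a geminate; the first /k/ deletes. /knukkeekkiob/ → knukeekiob.
Rule 3 (final devoicing): /b/ is a voiced stop in word-final position, so it devoices to [p]. /knukeekiob/ → knukeekiop.

knukeekiop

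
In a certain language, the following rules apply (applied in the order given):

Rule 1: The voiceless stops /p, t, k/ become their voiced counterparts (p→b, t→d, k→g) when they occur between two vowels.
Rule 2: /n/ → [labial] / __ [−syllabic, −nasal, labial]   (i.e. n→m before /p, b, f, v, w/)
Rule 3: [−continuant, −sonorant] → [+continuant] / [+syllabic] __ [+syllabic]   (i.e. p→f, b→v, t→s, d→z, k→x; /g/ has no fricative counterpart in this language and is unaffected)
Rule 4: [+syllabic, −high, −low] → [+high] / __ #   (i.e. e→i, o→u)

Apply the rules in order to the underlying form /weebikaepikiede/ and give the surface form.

weevigaevigiezi

Rule 1 (intervocalic voicing): /k/ is a voiceless stop between vowels /i/ and /a/, so it voices to [g]. /p/ is a voiceless stop between vowels /e/ and /i/, so it voices to [b]. /k/ is a voiceless stop between vowels /i/ and /i/, so it voices to [g]. /weebikaepikiede/ → weebigaebigiede.
Rule 2 (nasal place assimilation): no segment meets the environment; /weebigaebigiede/ is unchanged.
Rule 3 (intervocalic spirantization): /b/ is a stop between vowels /e/ and /i/, so it spirantizes to the fricative [v]. /b/ is a stop between vowels /e/ and /i/, so it spirantizes to the fricative [v]. /d/ is a stop between vowels /e/ and /e/, so it spirantizes to the fricative [z]. /weebigaebigiede/ → weevigaevigieze.
Rule 4 (final vowel raising): /e/ is a mid vowel in word-final position, so it raises to [i]. /weevigaevigieze/ → weevigaevigiezi.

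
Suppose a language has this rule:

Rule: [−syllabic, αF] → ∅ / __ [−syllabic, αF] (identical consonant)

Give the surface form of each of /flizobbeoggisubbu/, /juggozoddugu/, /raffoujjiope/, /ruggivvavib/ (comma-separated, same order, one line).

flizobeogisubu, jugozodugu, rafoujiope, rugivavib

/flizobbeoggisubbu/: /bb/ is a geminate; the first /b/ deletes. /gg/ is a geminate; the first /g/ deletes. /bb/ is a geminate; the first /b/ deletes. → [flizobeogisubu].
/juggozoddugu/: /gg/ is a geminate; the first /g/ deletes. /dd/ is a geminate; the first /d/ deletes. → [jugozodugu].
/raffoujjiope/: /ff/ is a geminate; the first /f/ deletes. /jj/ is a geminate; the first /j/ deletes. → [rafoujiope].
/ruggivvavib/: /gg/ is a geminate; the first /g/ deletes. /vv/ is a geminate; the first /v/ deletes. → [rugivavib].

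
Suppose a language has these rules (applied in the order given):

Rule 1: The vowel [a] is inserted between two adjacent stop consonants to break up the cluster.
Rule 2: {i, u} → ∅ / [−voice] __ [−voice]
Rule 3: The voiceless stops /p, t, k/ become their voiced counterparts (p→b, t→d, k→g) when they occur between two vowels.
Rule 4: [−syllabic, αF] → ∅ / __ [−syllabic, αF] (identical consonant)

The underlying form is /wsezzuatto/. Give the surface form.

Rule 1 (stop-cluster a-epenthesis): /t/ and /t/ form a stop–stop cluster, so [a] is inserted between them. /wsezzuatto/ → wsezzuatato.
Rule 2 (high vowel syncope): no segment meets the environment; /wsezzuatato/ is unchanged.
Rule 3 (intervocalic voicing): /t/ is a voiceless stop between vowels /a/ and /a/, so it voices to [d]. /t/ is a voiceless stop between vowels /a/ and /o/, so it voices to [d]. /wsezzuatato/ → wsezzuadado.
Rule 4 (degemination): /zz/ is a geminate; the first /z/ deletes. /wsezzuadado/ → wsezuadado.

wsezuadado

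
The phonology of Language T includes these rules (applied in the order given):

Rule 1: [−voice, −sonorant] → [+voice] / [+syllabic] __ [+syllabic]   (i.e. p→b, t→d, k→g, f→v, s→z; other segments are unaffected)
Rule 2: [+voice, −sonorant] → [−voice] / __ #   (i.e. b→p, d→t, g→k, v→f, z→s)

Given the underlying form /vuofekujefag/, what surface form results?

vuovegujevak

Rule 1 (intervocalic voicing): /f/ is a voiceless obstruent between vowels /o/ and /e/, so it voices to [v]. /k/ is a voiceless obstruent between vowels /e/ and /u/, so it voices to [g]. /f/ is a voiceless obstruent between vowels /e/ and /a/, so it voices to [v]. /vuofekujefag/ → vuovegujevag.
Rule 2 (final devoicing): /g/ is a voiced obstruent in word-final position, so it devoices to [k]. /vuovegujevag/ → vuovegujevak.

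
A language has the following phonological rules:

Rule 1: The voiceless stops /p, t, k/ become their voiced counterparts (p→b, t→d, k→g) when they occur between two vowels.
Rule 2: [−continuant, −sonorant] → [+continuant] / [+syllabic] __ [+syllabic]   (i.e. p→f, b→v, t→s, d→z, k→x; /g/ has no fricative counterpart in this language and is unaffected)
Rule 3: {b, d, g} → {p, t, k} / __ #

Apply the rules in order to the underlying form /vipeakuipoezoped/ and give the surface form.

viveaguivoezovet

Rule 1 (intervocalic voicing): /p/ is a voiceless stop between vowels /i/ and /e/, so it voices to [b]. /k/ is a voiceless stop between vowels /a/ and /u/, so it voices to [g]. /p/ is a voiceless stop between vowels /i/ and /o/, so it voices to [b]. /p/ is a voiceless stop between vowels /o/ and /e/, so it voices to [b]. /vipeakuipoezoped/ → vibeaguiboezobed.
Rule 2 (intervocalic spirantization): /b/ is a stop between vowels /i/ and /e/, so it spirantizes to the fricative [v]. /b/ is a stop between vowels /i/ and /o/, so it spirantizes to the fricative [v]. /b/ is a stop between vowels /o/ and /e/, so it spirantizes to the fricative [v]. /vibeaguiboezobed/ → viveaguivoezoved.
Rule 3 (final devoicing): /d/ is a voiced stop in word-final position, so it devoices to [t]. /viveaguivoezoved/ → viveaguivoezovet.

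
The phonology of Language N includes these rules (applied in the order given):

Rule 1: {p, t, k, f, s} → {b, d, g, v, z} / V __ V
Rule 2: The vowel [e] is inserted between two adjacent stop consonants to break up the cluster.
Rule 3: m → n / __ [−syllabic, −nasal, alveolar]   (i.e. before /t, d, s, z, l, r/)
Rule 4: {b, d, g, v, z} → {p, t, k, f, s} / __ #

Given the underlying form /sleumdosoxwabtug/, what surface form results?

sleundozoxwabetuk

Rule 1 (intervocalic voicing): /s/ is a voiceless obstruent between vowels /o/ and /o/, so it voices to [z]. /sleumdosoxwabtug/ → sleumdozoxwabtug.
Rule 2 (stop-cluster e-epenthesis): /b/ and /t/ form a stop–stop cluster, so [e] is inserted between them. /sleumdozoxwabtug/ → sleumdozoxwabetug.
Rule 3 (nasal place assimilation): /m/ precedes the alveolar consonant /d/, so it assimilates in place to [n]. /sleumdozoxwabetug/ → sleundozoxwabetug.
Rule 4 (final devoicing): /g/ is a voiced obstruent in word-final position, so it devoices to [k]. /sleundozoxwabetug/ → sleundozoxwabetuk.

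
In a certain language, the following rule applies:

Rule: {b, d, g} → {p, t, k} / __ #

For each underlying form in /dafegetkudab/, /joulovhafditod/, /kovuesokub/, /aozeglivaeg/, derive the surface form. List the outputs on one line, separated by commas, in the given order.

dafegetkudap, joulovhafditot, kovuesokup, aozeglivaek

/dafegetkudab/: /b/ is a voiced stop in word-final position, so it devoices to [p]. → [dafegetkudap].
/joulovhafditod/: /d/ is a voiced stop in word-final position, so it devoices to [t]. → [joulovhafditot].
/kovuesokub/: /b/ is a voiced stop in word-final position, so it devoices to [p]. → [kovuesokup].
/aozeglivaeg/: /g/ is a voiced stop in word-final position, so it devoices to [k]. → [aozeglivaek].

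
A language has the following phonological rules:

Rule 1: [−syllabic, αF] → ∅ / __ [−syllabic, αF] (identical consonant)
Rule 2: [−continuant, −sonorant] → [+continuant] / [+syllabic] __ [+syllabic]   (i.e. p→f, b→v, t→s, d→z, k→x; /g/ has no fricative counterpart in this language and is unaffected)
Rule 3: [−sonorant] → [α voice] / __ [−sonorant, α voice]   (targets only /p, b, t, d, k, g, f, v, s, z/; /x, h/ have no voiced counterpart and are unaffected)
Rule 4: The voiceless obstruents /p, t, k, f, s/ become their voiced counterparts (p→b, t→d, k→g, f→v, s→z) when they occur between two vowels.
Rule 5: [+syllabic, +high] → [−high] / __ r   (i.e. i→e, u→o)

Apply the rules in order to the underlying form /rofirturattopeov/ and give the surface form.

rovertorazoveov

Rule 1 (degemination): /tt/ is a geminate; the first /t/ deletes. /rofirturattopeov/ → rofirturatopeov.
Rule 2 (intervocalic spirantization): /t/ is a stop between vowels /a/ and /o/, so it spirantizes to the fricative [s]. /p/ is a stop between vowels /o/ and /e/, so it spirantizes to the fricative [f]. /rofirturatopeov/ → rofirturasofeov.
Rule 3 (regressive voicing assimilation): no segment meets the environment; /rofirturasofeov/ is unchanged.
Rule 4 (intervocalic voicing): /f/ is a voiceless obstruent between vowels /o/ and /i/, so it voices to [v]. /s/ is a voiceless obstruent between vowels /a/ and /o/, so it voices to [z]. /f/ is a voiceless obstruent between vowels /o/ and /e/, so it voices to [v]. /rofirturasofeov/ → rovirturazoveov.
Rule 5 (pre-rhotic lowering): /i/ is a high vowel immediately before /r/, so it lowers to [e]. /u/ is a high vowel immediately before /r/, so it lowers to [o]. /rovirturazoveov/ → rovertorazoveov.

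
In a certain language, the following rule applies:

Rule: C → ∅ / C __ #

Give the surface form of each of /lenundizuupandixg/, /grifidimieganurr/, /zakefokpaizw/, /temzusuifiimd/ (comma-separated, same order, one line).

lenundizuupandix, grifidimieganur, zakefokpaiz, temzusuifiim

/lenundizuupandixg/: /g/ is the second consonant of a word-final cluster /xg/, so it deletes. → [lenundizuupandix].
/grifidimieganurr/: /r/ is the second consonant of a word-final cluster /rr/, so it deletes. → [grifidimieganur].
/zakefokpaizw/: /w/ is the second consonant of a word-final cluster /zw/, so it deletes. → [zakefokpaiz].
/temzusuifiimd/: /d/ is the second consonant of a word-final cluster /md/, so it deletes. → [temzusuifiim].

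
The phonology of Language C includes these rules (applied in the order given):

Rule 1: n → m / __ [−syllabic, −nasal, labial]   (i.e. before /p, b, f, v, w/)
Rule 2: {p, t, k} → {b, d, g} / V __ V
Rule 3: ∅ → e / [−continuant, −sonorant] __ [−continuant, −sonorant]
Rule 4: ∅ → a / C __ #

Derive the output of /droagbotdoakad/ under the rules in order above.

Rule 1 (nasal place assimilation): no segment meets the environment; /droagbotdoakad/ is unchanged.
Rule 2 (intervocalic voicing): /k/ is a voiceless stop between vowels /a/ and /a/, so it voices to [g]. /droagbotdoakad/ → droagbotdoagad.
Rule 3 (stop-cluster e-epenthesis): /g/ and /b/ form a stop–stop cluster, so [e] is inserted between them. /t/ and /d/ form a stop–stop cluster, so [e] is inserted between them. /droagbotdoagad/ → droagebotedoagad.
Rule 4 (final a-epenthesis): the form ends in the consonant /d/, so [a] is inserted word-finally. /droagebotedoagad/ → droagebotedoagada.

droagebotedoagada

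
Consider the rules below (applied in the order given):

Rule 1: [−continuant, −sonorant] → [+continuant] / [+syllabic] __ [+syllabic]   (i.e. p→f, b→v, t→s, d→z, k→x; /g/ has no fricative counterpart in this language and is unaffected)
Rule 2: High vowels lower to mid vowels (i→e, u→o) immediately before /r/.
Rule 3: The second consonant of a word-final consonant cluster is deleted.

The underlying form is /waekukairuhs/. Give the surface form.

Rule 1 (intervocalic spirantization): /k/ is a stop between vowels /e/ and /u/, so it spirantizes to the fricative [x]. /k/ is a stop between vowels /u/ and /a/, so it spirantizes to the fricative [x]. /waekukairuhs/ → waexuxairuhs.
Rule 2 (pre-rhotic lowering): /i/ is a high vowel immediately before /r/, so it lowers to [e]. /waexuxairuhs/ → waexuxaeruhs.
Rule 3 (final cluster simplification): /s/ is the second consonant of a word-final cluster /hs/, so it deletes. /waexuxaeruhs/ → waexuxaeruh.

waexuxaeruh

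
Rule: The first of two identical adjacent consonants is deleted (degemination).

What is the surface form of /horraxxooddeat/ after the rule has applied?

/rr/ is a geminate; the first /r/ deletes.
/xx/ is a geminate; the first /x/ deletes.
/dd/ is a geminate; the first /d/ deletes.
The other instances of /h/, /r/, /x/, /d/, /t/ do not occur in the required environment and remain unchanged.
Surface form: [horaxoodeat].

horaxoodeat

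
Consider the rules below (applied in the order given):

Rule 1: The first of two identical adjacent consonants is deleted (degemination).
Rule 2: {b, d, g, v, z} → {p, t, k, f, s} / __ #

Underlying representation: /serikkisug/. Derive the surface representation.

Rule 1 (degemination): /kk/ is a geminate; the first /k/ deletes. /serikkisug/ → serikisug.
Rule 2 (final devoicing): /g/ is a voiced obstruent in word-final position, so it devoices to [k]. /serikisug/ → serikisuk.

serikisuk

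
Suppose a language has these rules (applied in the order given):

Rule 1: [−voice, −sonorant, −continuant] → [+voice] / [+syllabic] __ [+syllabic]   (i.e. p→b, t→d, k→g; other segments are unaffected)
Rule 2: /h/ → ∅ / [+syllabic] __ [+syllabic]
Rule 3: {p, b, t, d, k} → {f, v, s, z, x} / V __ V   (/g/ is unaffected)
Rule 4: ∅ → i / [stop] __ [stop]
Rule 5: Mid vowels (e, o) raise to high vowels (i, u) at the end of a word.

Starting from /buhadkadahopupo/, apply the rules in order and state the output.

Rule 1 (intervocalic voicing): /p/ is a voiceless stop between vowels /o/ and /u/, so it voices to [b]. /p/ is a voiceless stop between vowels /u/ and /o/, so it voices to [b]. /buhadkadahopupo/ → buhadkadahobubo.
Rule 2 (intervocalic h-deletion): /h/ occurs between vowels /u/ and /a/, so it deletes. /h/ occurs between vowels /a/ and /o/, so it deletes. /buhadkadahobubo/ → buadkadaobubo.
Rule 3 (intervocalic spirantization): /d/ is a stop between vowels /a/ and /a/, so it spirantizes to the fricative [z]. /b/ is a stop between vowels /o/ and /u/, so it spirantizes to the fricative [v]. /b/ is a stop between vowels /u/ and /o/, so it spirantizes to the fricative [v]. /buadkadaobubo/ → buadkazaovuvo.
Rule 4 (stop-cluster i-epenthesis): /d/ and /k/ form a stop–stop cluster, so [i] is inserted between them. /buadkazaovuvo/ → buadikazaovuvo.
Rule 5 (final vowel raising): /o/ is a mid vowel in word-final position, so it raises to [u]. /buadikazaovuvo/ → buadikazaovuvu.

buadikazaovuvu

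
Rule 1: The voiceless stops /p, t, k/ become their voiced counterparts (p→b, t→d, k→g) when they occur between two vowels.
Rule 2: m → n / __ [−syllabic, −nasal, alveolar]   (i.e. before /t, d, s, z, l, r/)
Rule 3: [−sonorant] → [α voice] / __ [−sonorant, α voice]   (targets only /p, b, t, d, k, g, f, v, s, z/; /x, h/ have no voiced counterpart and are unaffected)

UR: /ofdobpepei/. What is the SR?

ovdoppebei

Rule 1 (intervocalic voicing): /p/ is a voiceless stop between vowels /e/ and /e/, so it voices to [b]. /ofdobpepei/ → ofdobpebei.
Rule 2 (nasal place assimilation): no segment meets the environment; /ofdobpebei/ is unchanged.
Rule 3 (regressive voicing assimilation): /f/ precedes the voiced obstruent /d/, so it voices to [v] by assimilation. /b/ precedes the voiceless obstruent /p/, so it devoices to [p] by assimilation. /ofdobpebei/ → ovdoppebei.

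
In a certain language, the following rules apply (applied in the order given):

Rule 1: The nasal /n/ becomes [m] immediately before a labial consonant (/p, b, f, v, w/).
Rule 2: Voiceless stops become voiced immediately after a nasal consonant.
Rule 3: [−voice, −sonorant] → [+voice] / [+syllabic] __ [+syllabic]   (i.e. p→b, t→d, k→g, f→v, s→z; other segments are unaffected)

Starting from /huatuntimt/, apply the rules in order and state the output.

huadundimd

Rule 1 (nasal place assimilation): no segment meets the environment; /huatuntimt/ is unchanged.
Rule 2 (post-nasal voicing): /t/ is a voiceless stop immediately after the nasal /n/, so it voices to [d]. /t/ is a voiceless stop immediately after the nasal /m/, so it voices to [d]. /huatuntimt/ → huatundimd.
Rule 3 (intervocalic voicing): /t/ is a voiceless obstruent between vowels /a/ and /u/, so it voices to [d]. /huatundimd/ → huadundimd.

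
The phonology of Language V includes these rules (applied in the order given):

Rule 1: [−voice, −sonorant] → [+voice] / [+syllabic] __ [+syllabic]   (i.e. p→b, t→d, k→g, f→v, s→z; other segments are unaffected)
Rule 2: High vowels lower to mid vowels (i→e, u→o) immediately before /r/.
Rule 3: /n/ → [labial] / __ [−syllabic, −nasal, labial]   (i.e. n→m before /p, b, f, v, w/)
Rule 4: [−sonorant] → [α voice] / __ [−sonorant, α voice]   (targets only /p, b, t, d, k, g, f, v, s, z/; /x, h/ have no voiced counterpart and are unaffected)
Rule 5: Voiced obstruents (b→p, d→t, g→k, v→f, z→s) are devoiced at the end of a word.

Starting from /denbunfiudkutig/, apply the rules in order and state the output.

dembumfiutkudik

Rule 1 (intervocalic voicing): /t/ is a voiceless obstruent between vowels /u/ and /i/, so it voices to [d]. /denbunfiudkutig/ → denbunfiudkudig.
Rule 2 (pre-rhotic lowering): no segment meets the environment; /denbunfiudkudig/ is unchanged.
Rule 3 (nasal place assimilation): /n/ precedes the labial consonant /b/, so it assimilates in place to [m]. /n/ precedes the labial consonant /f/, so it assimilates in place to [m]. /denbunfiudkudig/ → dembumfiudkudig.
Rule 4 (regressive voicing assimilation): /d/ precedes the voiceless obstruent /k/, so it devoices to [t] by assimilation. /dembumfiudkudig/ → dembumfiutkudig.
Rule 5 (final devoicing): /g/ is a voiced obstruent in word-final position, so it devoices to [k]. /dembumfiutkudig/ → dembumfiutkudik.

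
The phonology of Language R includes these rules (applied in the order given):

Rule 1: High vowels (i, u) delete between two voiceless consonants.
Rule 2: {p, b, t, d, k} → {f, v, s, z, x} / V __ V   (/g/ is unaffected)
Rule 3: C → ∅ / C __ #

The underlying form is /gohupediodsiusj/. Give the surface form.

Rule 1 (high vowel syncope): /u/ is a high vowel flanked by voiceless consonants /h/ and /p/, so it deletes. /gohupediodsiusj/ → gohpediodsiusj.
Rule 2 (intervocalic spirantization): /d/ is a stop between vowels /e/ and /i/, so it spirantizes to the fricative [z]. /gohpediodsiusj/ → gohpeziodsiusj.
Rule 3 (final cluster simplification): /j/ is the second consonant of a word-final cluster /sj/, so it deletes. /gohpeziodsiusj/ → gohpeziodsius.

gohpeziodsius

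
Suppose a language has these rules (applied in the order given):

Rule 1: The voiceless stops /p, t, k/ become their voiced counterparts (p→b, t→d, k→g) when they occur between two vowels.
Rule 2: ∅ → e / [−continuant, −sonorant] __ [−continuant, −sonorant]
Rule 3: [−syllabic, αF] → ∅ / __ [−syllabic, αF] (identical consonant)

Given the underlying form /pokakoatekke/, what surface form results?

Rule 1 (intervocalic voicing): /k/ is a voiceless stop between vowels /o/ and /a/, so it voices to [g]. /k/ is a voiceless stop between vowels /a/ and /o/, so it voices to [g]. /t/ is a voiceless stop between vowels /a/ and /e/, so it voices to [d]. /pokakoatekke/ → pogagoadekke.
Rule 2 (stop-cluster e-epenthesis): /k/ and /k/ form a stop–stop cluster, so [e] is inserted between them. /pogagoadekke/ → pogagoadekeke.
Rule 3 (degemination): no segment meets the environment; /pogagoadekeke/ is unchanged.

pogagoadekeke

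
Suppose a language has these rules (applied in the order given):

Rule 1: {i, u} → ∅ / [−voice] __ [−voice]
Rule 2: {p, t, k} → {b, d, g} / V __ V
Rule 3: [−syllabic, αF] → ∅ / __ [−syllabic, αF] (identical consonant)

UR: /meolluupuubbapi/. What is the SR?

meoluubuubabi

Rule 1 (high vowel syncope): no segment meets the environment; /meolluupuubbapi/ is unchanged.
Rule 2 (intervocalic voicing): /p/ is a voiceless stop between vowels /u/ and /u/, so it voices to [b]. /p/ is a voiceless stop between vowels /a/ and /i/, so it voices to [b]. /meolluupuubbapi/ → meolluubuubbabi.
Rule 3 (degemination): /ll/ is a geminate; the first /l/ deletes. /bb/ is a geminate; the first /b/ deletes. /meolluubuubbabi/ → meoluubuubabi.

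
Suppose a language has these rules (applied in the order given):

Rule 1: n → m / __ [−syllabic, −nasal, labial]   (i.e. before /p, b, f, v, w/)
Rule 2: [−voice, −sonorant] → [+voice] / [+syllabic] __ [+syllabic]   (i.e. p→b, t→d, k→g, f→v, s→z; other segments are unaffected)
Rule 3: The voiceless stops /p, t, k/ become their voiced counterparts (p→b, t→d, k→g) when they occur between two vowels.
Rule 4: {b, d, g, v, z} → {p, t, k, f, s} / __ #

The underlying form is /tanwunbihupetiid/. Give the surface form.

Rule 1 (nasal place assimilation): /n/ precedes the labial consonant /w/, so it assimilates in place to [m]. /n/ precedes the labial consonant /b/, so it assimilates in place to [m]. /tanwunbihupetiid/ → tamwumbihupetiid.
Rule 2 (intervocalic voicing): /p/ is a voiceless obstruent between vowels /u/ and /e/, so it voices to [b]. /t/ is a voiceless obstruent between vowels /e/ and /i/, so it voices to [d]. /tamwumbihupetiid/ → tamwumbihubediid.
Rule 3 (intervocalic voicing): no segment meets the environment; /tamwumbihubediid/ is unchanged.
Rule 4 (final devoicing): /d/ is a voiced obstruent in word-final position, so it devoices to [t]. /tamwumbihubediid/ → tamwumbihubediit.

tamwumbihubediit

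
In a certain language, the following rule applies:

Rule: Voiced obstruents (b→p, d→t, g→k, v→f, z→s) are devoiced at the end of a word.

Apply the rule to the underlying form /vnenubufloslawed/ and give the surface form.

Scanning /vnenubufloslawed/: /v/ at position 1 is not in the conditioning environment; /b/ at position 6 is not in the conditioning environment; /d/ is a voiced obstruent in word-final position, so it devoices to [t].
Result: [vnenubufloslawet].

vnenubufloslawet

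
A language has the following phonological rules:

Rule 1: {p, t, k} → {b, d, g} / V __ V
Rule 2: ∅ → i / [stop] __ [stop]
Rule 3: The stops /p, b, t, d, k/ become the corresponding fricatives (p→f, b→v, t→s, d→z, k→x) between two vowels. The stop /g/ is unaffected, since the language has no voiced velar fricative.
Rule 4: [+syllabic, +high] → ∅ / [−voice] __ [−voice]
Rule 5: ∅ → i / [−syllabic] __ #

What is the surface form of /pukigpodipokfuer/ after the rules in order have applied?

Rule 1 (intervocalic voicing): /k/ is a voiceless stop between vowels /u/ and /i/, so it voices to [g]. /p/ is a voiceless stop between vowels /i/ and /o/, so it voices to [b]. /pukigpodipokfuer/ → pugigpodibokfuer.
Rule 2 (stop-cluster i-epenthesis): /g/ and /p/ form a stop–stop cluster, so [i] is inserted between them. /pugigpodibokfuer/ → pugigipodibokfuer.
Rule 3 (intervocalic spirantization): /p/ is a stop between vowels /i/ and /o/, so it spirantizes to the fricative [f]. /d/ is a stop between vowels /o/ and /i/, so it spirantizes to the fricative [z]. /b/ is a stop between vowels /i/ and /o/, so it spirantizes to the fricative [v]. /pugigipodibokfuer/ → pugigifozivokfuer.
Rule 4 (high vowel syncope): no segment meets the environment; /pugigifozivokfuer/ is unchanged.
Rule 5 (final i-epenthesis): the form ends in the consonant /r/, so [i] is inserted word-finally. /pugigifozivokfuer/ → pugigifozivokfueri.

pugigifozivokfueri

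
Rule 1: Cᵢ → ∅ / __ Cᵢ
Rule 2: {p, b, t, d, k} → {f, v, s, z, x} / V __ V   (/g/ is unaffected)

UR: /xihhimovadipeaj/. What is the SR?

Rule 1 (degemination): /hh/ is a geminate; the first /h/ deletes. /xihhimovadipeaj/ → xihimovadipeaj.
Rule 2 (intervocalic spirantization): /d/ is a stop between vowels /a/ and /i/, so it spirantizes to the fricative [z]. /p/ is a stop between vowels /i/ and /e/, so it spirantizes to the fricative [f]. /xihimovadipeaj/ → xihimovazifeaj.

xihimovazifeaj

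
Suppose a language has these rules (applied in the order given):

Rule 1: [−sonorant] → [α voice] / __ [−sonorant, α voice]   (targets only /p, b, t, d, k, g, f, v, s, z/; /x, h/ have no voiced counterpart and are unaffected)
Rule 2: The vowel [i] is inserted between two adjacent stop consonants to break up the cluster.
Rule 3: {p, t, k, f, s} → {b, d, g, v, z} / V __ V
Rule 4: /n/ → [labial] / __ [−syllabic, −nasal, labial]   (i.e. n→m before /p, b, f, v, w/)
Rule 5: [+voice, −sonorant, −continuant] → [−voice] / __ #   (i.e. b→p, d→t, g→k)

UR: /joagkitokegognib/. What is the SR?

joagigidogegognip

Rule 1 (regressive voicing assimilation): /g/ precedes the voiceless obstruent /k/, so it devoices to [k] by assimilation. /joagkitokegognib/ → joakkitokegognib.
Rule 2 (stop-cluster i-epenthesis): /k/ and /k/ form a stop–stop cluster, so [i] is inserted between them. /joakkitokegognib/ → joakikitokegognib.
Rule 3 (intervocalic voicing): /k/ is a voiceless obstruent between vowels /a/ and /i/, so it voices to [g]. /k/ is a voiceless obstruent between vowels /i/ and /i/, so it voices to [g]. /t/ is a voiceless obstruent between vowels /i/ and /o/, so it voices to [d]. /k/ is a voiceless obstruent between vowels /o/ and /e/, so it voices to [g]. /joakikitokegognib/ → joagigidogegognib.
Rule 4 (nasal place assimilation): no segment meets the environment; /joagigidogegognib/ is unchanged.
Rule 5 (final devoicing): /b/ is a voiced stop in word-final position, so it devoices to [p]. /joagigidogegognib/ → joagigidogegognip.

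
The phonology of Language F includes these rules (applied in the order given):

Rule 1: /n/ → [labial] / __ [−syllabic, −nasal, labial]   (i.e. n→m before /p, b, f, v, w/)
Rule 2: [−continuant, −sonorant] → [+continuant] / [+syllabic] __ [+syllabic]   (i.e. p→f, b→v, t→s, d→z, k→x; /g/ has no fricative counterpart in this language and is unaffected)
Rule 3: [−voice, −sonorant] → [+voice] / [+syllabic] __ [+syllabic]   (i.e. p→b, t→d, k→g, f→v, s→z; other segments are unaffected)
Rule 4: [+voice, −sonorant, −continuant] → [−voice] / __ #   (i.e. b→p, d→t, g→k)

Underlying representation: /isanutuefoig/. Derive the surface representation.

Rule 1 (nasal place assimilation): no segment meets the environment; /isanutuefoig/ is unchanged.
Rule 2 (intervocalic spirantization): /t/ is a stop between vowels /u/ and /u/, so it spirantizes to the fricative [s]. /isanutuefoig/ → isanusuefoig.
Rule 3 (intervocalic voicing): /s/ is a voiceless obstruent between vowels /i/ and /a/, so it voices to [z]. /s/ is a voiceless obstruent between vowels /u/ and /u/, so it voices to [z]. /f/ is a voiceless obstruent between vowels /e/ and /o/, so it voices to [v]. /isanusuefoig/ → izanuzuevoig.
Rule 4 (final devoicing): /g/ is a voiced stop in word-final position, so it devoices to [k]. /izanuzuevoig/ → izanuzuevoik.

izanuzuevoik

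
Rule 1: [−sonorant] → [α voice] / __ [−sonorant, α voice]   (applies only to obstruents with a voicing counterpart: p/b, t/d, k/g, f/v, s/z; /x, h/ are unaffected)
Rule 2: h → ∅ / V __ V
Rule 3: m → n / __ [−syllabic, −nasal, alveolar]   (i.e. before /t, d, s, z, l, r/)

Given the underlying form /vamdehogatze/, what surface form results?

Rule 1 (regressive voicing assimilation): /t/ precedes the voiced obstruent /z/, so it voices to [d] by assimilation. /vamdehogatze/ → vamdehogadze.
Rule 2 (intervocalic h-deletion): /h/ occurs between vowels /e/ and /o/, so it deletes. /vamdehogadze/ → vamdeogadze.
Rule 3 (nasal place assimilation): /m/ precedes the alveolar consonant /d/, so it assimilates in place to [n]. /vamdeogadze/ → vandeogadze.

vandeogadze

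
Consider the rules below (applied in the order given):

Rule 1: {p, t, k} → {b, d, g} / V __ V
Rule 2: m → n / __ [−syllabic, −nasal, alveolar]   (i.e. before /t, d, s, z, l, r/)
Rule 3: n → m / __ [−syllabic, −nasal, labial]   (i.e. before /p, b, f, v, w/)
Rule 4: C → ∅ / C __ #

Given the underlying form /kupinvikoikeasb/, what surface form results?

Rule 1 (intervocalic voicing): /p/ is a voiceless stop between vowels /u/ and /i/, so it voices to [b]. /k/ is a voiceless stop between vowels /i/ and /o/, so it voices to [g]. /k/ is a voiceless stop between vowels /i/ and /e/, so it voices to [g]. /kupinvikoikeasb/ → kubinvigoigeasb.
Rule 2 (nasal place assimilation): no segment meets the environment; /kubinvigoigeasb/ is unchanged.
Rule 3 (nasal place assimilation): /n/ precedes the labial consonant /v/, so it assimilates in place to [m]. /kubinvigoigeasb/ → kubimvigoigeasb.
Rule 4 (final cluster simplification): /b/ is the second consonant of a word-final cluster /sb/, so it deletes. /kubimvigoigeasb/ → kubimvigoigeas.

kubimvigoigeas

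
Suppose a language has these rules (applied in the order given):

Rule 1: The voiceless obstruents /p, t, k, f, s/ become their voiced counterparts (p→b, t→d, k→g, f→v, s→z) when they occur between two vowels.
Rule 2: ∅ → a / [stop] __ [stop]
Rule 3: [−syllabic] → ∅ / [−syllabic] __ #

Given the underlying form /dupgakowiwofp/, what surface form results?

dupagagowiwof

Rule 1 (intervocalic voicing): /k/ is a voiceless obstruent between vowels /a/ and /o/, so it voices to [g]. /dupgakowiwofp/ → dupgagowiwofp.
Rule 2 (stop-cluster a-epenthesis): /p/ and /g/ form a stop–stop cluster, so [a] is inserted between them. /dupgagowiwofp/ → dupagagowiwofp.
Rule 3 (final cluster simplification): /p/ is the second consonant of a word-final cluster /fp/, so it deletes. /dupagagowiwofp/ → dupagagowiwof.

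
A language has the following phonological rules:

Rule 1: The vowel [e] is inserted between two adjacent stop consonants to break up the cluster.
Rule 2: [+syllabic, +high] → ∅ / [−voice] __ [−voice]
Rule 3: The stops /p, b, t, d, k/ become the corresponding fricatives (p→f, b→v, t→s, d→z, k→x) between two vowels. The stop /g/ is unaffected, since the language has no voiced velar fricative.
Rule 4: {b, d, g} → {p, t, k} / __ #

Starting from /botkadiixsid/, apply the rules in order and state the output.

Rule 1 (stop-cluster e-epenthesis): /t/ and /k/ form a stop–stop cluster, so [e] is inserted between them. /botkadiixsid/ → botekadiixsid.
Rule 2 (high vowel syncope): no segment meets the environment; /botekadiixsid/ is unchanged.
Rule 3 (intervocalic spirantization): /t/ is a stop between vowels /o/ and /e/, so it spirantizes to the fricative [s]. /k/ is a stop between vowels /e/ and /a/, so it spirantizes to the fricative [x]. /d/ is a stop between vowels /a/ and /i/, so it spirantizes to the fricative [z]. /botekadiixsid/ → bosexaziixsid.
Rule 4 (final devoicing): /d/ is a voiced stop in word-final position, so it devoices to [t]. /bosexaziixsid/ → bosexaziixsit.

bosexaziixsit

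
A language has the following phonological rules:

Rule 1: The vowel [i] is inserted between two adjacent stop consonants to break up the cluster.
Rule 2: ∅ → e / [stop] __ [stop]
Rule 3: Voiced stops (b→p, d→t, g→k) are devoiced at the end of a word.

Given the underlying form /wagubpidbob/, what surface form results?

Rule 1 (stop-cluster i-epenthesis): /b/ and /p/ form a stop–stop cluster, so [i] is inserted between them. /d/ and /b/ form a stop–stop cluster, so [i] is inserted between them. /wagubpidbob/ → wagubipidibob.
Rule 2 (stop-cluster e-epenthesis): no segment meets the environment; /wagubipidibob/ is unchanged.
Rule 3 (final devoicing): /b/ is a voiced stop in word-final position, so it devoices to [p]. /wagubipidibob/ → wagubipidibop.

wagubipidibop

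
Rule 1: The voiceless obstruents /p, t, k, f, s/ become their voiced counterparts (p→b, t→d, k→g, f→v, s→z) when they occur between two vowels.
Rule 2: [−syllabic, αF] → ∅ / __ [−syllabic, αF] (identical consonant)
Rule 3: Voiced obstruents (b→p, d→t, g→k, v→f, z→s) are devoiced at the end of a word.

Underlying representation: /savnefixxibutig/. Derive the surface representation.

Rule 1 (intervocalic voicing): /f/ is a voiceless obstruent between vowels /e/ and /i/, so it voices to [v]. /t/ is a voiceless obstruent between vowels /u/ and /i/, so it voices to [d]. /savnefixxibutig/ → savnevixxibudig.
Rule 2 (degemination): /xx/ is a geminate; the first /x/ deletes. /savnevixxibudig/ → savnevixibudig.
Rule 3 (final devoicing): /g/ is a voiced obstruent in word-final position, so it devoices to [k]. /savnevixibudig/ → savnevixibudik.

savnevixibudik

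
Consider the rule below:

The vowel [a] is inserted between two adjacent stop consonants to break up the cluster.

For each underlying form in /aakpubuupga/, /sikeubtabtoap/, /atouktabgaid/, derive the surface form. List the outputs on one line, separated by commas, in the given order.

aakapubuupaga, sikeubatabatoap, atoukatabagaid

/aakpubuupga/: /k/ and /p/ form a stop–stop cluster, so [a] is inserted between them. /p/ and /g/ form a stop–stop cluster, so [a] is inserted between them. → [aakapubuupaga].
/sikeubtabtoap/: /b/ and /t/ form a stop–stop cluster, so [a] is inserted between them. /b/ and /t/ form a stop–stop cluster, so [a] is inserted between them. → [sikeubatabatoap].
/atouktabgaid/: /k/ and /t/ form a stop–stop cluster, so [a] is inserted between them. /b/ and /g/ form a stop–stop cluster, so [a] is inserted between them. → [atoukatabagaid].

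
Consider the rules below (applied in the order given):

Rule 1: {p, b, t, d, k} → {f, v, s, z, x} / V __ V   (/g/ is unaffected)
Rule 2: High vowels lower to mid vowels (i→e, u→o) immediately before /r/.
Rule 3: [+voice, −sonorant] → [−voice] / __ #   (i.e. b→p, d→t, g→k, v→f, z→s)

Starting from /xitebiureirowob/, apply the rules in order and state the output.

xisevioreerowop

Rule 1 (intervocalic spirantization): /t/ is a stop between vowels /i/ and /e/, so it spirantizes to the fricative [s]. /b/ is a stop between vowels /e/ and /i/, so it spirantizes to the fricative [v]. /xitebiureirowob/ → xiseviureirowob.
Rule 2 (pre-rhotic lowering): /u/ is a high vowel immediately before /r/, so it lowers to [o]. /i/ is a high vowel immediately before /r/, so it lowers to [e]. /xiseviureirowob/ → xisevioreerowob.
Rule 3 (final devoicing): /b/ is a voiced obstruent in word-final position, so it devoices to [p]. /xisevioreerowob/ → xisevioreerowop.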